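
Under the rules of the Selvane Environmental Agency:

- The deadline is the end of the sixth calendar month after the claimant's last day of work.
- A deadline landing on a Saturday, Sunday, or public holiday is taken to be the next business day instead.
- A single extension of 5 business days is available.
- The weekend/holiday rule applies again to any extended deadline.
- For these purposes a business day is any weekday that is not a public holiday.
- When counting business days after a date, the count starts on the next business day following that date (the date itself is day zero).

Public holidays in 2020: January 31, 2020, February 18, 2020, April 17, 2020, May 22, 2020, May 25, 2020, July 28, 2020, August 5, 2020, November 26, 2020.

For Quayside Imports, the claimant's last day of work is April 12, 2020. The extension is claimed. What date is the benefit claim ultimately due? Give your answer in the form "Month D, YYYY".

November 9, 2020

6 months after April 12, 2020 is October 2020; that month ends on October 31, 2020.
October 31, 2020 falls on a Saturday. Rolling to the next business day gives November 2, 2020, a Monday.
Applying the 5-business-day extension: 5 business days after November 2, 2020 is November 9, 2020.
November 9, 2020 (Monday) is already a business day.
Final deadline: November 9, 2020.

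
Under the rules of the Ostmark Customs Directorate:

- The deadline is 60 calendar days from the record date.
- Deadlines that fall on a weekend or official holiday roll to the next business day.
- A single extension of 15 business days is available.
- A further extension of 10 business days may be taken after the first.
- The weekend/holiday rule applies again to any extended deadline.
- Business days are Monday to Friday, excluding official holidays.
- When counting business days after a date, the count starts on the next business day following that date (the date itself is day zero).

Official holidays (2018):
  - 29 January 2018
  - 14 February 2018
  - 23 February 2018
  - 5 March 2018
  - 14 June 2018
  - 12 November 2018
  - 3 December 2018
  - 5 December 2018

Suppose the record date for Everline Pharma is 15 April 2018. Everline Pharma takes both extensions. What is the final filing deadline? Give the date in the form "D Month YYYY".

20 July 2018

From 15 April 2018, 60 calendar days later is 14 June 2018.
14 June 2018 falls on a listed holiday. Rolling to the next business day gives 15 June 2018, a Friday.
Applying the 15-business-day extension: 15 business days after 15 June 2018 is 6 July 2018.
Since 6 July 2018 is a Friday and not a holiday, the date is unchanged.
The 10-business-day extension runs from 6 July 2018 to 20 July 2018.
20 July 2018 falls on a Friday, which is a business day, so no adjustment is needed.
Final deadline: 20 July 2018.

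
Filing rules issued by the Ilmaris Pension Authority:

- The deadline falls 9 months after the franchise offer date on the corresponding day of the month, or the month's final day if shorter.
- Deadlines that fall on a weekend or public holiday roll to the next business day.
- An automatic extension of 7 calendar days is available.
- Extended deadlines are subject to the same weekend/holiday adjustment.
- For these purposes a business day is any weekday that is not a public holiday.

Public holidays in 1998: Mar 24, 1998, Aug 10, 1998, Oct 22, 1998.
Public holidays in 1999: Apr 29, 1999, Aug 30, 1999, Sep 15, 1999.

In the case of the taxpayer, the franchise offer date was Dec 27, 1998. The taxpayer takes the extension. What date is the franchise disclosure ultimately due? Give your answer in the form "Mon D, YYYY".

Oct 4, 1999

9 months from Dec 27, 1998 is Sep 27, 1999.
Sep 27, 1999 falls on a Monday, which is a business day, so no adjustment is needed.
Add the 7 calendar-day extension to Sep 27, 1999: Oct 4, 1999.
Since Oct 4, 1999 is a Monday and not a holiday, the date is unchanged.
So the filing is due Oct 4, 1999.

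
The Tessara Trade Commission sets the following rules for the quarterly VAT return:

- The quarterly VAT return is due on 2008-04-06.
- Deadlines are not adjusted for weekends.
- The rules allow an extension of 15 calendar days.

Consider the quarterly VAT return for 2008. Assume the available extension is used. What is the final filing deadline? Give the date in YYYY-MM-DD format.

Start from the fixed due date, 2008-04-06.
2008-04-06 is a Sunday; no weekend or holiday adjustment applies.
The 15-calendar-day extension moves the deadline from 2008-04-06 to 2008-04-21.
2008-04-21 is a Monday; no weekend or holiday adjustment applies.
So the filing is due 2008-04-21.

2008-04-21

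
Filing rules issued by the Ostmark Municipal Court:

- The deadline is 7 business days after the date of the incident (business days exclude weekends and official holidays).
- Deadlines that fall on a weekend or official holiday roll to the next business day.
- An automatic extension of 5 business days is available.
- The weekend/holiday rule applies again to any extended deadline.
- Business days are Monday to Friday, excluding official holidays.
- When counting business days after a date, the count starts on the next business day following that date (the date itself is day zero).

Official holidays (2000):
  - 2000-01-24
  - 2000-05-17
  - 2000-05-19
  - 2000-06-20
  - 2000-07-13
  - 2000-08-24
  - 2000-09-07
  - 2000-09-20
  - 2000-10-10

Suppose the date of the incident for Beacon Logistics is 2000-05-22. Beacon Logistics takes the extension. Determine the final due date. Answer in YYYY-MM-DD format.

2000-06-07

Starting the day after 2000-05-22 and counting 7 business days lands on 2000-05-31.
2000-05-31 (Wednesday) is already a business day.
Applying the 5-business-day extension: 5 business days after 2000-05-31 is 2000-06-07.
Since 2000-06-07 is a Wednesday and not a holiday, the date is unchanged.
The final due date is 2000-06-07.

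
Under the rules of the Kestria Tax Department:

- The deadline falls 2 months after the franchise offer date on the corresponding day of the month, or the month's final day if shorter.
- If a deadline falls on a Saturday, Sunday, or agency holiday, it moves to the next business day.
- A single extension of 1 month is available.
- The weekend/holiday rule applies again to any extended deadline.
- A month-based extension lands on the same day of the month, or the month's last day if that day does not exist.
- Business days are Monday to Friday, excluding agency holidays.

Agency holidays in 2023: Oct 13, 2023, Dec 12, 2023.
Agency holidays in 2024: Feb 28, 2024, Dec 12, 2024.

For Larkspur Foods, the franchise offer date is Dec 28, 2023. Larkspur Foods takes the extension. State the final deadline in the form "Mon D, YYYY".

2 months after Dec 28, 2023, on the same day of the month, is Feb 28, 2024.
Feb 28, 2024 is a listed holiday; the next business day is Feb 29, 2024 (Thursday).
Add 1 month to Feb 29, 2024: Mar 29, 2024.
Mar 29, 2024 (Friday) is already a business day.
Deadline: Mar 29, 2024.

Mar 29, 2024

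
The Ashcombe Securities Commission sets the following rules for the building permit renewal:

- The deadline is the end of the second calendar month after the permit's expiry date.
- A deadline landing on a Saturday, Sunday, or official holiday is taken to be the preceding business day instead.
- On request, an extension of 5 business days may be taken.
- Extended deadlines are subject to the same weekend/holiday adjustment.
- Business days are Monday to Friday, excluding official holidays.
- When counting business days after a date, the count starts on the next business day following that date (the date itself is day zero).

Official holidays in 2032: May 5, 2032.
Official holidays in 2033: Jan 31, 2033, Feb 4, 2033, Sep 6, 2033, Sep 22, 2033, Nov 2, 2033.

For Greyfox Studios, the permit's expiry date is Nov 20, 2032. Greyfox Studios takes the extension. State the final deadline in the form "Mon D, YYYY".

2 months after Nov 20, 2032 falls in January 2033; the last day of that month is Jan 31, 2033.
Jan 31, 2033 falls on a listed holiday. Rolling to the preceding business day gives Jan 28, 2033, a Friday.
The 5-business-day extension runs from Jan 28, 2033 to Feb 8, 2033.
Since Feb 8, 2033 is a Tuesday and not a holiday, the date is unchanged.
So the filing is due Feb 8, 2033.

Feb 8, 2033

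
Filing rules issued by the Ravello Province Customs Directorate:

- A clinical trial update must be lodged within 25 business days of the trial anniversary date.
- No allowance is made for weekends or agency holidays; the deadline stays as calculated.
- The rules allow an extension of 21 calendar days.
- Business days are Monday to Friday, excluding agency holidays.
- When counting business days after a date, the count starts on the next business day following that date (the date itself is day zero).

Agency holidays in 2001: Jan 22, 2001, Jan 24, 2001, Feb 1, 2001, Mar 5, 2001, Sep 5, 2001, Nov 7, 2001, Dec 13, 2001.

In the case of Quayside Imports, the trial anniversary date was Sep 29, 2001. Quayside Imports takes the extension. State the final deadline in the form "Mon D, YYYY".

Nov 23, 2001

Starting the day after Sep 29, 2001 and counting 25 business days lands on Nov 2, 2001.
No adjustment is made for weekends or holidays, so Nov 2, 2001 stands.
The 21-calendar-day extension moves the deadline from Nov 2, 2001 to Nov 23, 2001.
Nov 23, 2001 is a Friday; no weekend or holiday adjustment applies.
Final deadline: Nov 23, 2001.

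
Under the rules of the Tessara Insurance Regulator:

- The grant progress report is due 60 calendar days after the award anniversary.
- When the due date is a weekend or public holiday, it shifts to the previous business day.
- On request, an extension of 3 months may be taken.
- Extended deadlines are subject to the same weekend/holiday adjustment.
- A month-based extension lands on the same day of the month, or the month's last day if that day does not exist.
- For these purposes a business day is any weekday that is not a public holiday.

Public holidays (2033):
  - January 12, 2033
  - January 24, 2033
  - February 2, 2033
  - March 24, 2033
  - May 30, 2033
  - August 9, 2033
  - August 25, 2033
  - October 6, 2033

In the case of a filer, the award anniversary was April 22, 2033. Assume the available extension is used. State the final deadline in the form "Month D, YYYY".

September 21, 2033

From April 22, 2033, 60 calendar days later is June 21, 2033.
June 21, 2033 falls on a Tuesday, which is a business day, so no adjustment is needed.
Add 3 months to June 21, 2033: September 21, 2033.
Since September 21, 2033 is a Wednesday and not a holiday, the date is unchanged.
Final deadline: September 21, 2033.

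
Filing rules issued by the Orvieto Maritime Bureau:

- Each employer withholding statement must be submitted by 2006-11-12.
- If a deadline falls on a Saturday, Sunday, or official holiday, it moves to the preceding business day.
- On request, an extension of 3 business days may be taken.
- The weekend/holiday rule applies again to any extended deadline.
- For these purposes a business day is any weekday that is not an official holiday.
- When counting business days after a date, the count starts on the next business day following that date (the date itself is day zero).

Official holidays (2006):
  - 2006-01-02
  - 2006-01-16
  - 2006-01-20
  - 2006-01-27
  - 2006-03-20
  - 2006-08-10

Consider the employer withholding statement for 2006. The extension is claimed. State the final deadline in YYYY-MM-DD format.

Start from the fixed due date, 2006-11-12.
2006-11-12 is a Sunday; the preceding business day is 2006-11-10 (Friday).
Applying the 3-business-day extension: 3 business days after 2006-11-10 is 2006-11-15.
2006-11-15 falls on a Wednesday, which is a business day, so no adjustment is needed.
Final deadline: 2006-11-15.

2006-11-15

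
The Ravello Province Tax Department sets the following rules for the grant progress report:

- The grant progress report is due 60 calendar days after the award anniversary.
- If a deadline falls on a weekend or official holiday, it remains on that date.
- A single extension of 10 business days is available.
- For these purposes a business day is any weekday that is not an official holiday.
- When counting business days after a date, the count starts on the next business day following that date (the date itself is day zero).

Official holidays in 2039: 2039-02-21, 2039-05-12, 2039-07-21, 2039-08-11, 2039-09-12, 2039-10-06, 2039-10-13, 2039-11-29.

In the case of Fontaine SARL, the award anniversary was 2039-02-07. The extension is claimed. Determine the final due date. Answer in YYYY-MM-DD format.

2039-04-22

From 2039-02-07, 60 calendar days later is 2039-04-08.
2039-04-08 is a Friday; no weekend or holiday adjustment applies.
The 10-business-day extension runs from 2039-04-08 to 2039-04-22.
No adjustment is made for weekends or holidays, so 2039-04-22 stands.
So the filing is due 2039-04-22.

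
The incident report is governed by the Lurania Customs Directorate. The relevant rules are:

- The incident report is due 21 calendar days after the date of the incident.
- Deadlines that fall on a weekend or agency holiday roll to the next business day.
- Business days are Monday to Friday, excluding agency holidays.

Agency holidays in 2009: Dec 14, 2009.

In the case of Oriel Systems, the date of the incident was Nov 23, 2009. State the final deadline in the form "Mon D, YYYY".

From Nov 23, 2009, 21 calendar days later is Dec 14, 2009.
Because Dec 14, 2009 is a listed holiday, the deadline becomes Dec 15, 2009 (Tuesday).
The final due date is Dec 15, 2009.

Dec 15, 2009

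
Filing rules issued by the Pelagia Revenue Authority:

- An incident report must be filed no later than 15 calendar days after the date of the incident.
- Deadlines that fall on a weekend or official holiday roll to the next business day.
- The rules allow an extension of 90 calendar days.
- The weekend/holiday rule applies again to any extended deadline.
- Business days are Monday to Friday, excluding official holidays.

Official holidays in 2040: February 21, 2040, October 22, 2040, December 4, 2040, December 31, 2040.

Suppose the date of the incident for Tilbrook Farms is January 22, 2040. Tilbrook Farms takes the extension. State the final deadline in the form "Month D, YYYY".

May 7, 2040

Trigger date January 22, 2040 + 15 calendar days = February 6, 2040.
February 6, 2040 falls on a Monday, which is a business day, so no adjustment is needed.
With the 90-day extension, February 6, 2040 becomes May 6, 2040.
May 6, 2040 is a Sunday; the next business day is May 7, 2040 (Monday).
The final due date is May 7, 2040.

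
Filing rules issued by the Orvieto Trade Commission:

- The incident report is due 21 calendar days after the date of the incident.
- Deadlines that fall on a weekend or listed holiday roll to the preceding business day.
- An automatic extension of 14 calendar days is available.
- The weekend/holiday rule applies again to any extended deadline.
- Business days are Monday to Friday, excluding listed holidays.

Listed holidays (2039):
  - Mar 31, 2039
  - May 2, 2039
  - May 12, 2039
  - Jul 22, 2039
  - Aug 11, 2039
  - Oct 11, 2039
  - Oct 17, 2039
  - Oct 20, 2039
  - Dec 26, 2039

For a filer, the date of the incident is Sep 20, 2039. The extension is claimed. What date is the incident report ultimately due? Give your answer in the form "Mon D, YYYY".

Oct 24, 2039

21 calendar days after Sep 20, 2039 is Oct 11, 2039.
Oct 11, 2039 falls on a listed holiday. Rolling to the preceding business day gives Oct 10, 2039, a Monday.
The 14-calendar-day extension moves the deadline from Oct 10, 2039 to Oct 24, 2039.
Since Oct 24, 2039 is a Monday and not a holiday, the date is unchanged.
Deadline: Oct 24, 2039.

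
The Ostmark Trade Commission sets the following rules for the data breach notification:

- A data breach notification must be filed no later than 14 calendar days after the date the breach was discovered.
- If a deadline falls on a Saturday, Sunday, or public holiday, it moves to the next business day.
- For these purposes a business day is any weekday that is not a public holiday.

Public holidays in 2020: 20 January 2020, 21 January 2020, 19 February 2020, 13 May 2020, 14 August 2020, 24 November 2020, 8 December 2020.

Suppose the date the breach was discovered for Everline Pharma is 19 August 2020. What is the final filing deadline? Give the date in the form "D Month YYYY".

From 19 August 2020, 14 calendar days later is 2 September 2020.
2 September 2020 falls on a Wednesday, which is a business day, so no adjustment is needed.
So the filing is due 2 September 2020.

2 September 2020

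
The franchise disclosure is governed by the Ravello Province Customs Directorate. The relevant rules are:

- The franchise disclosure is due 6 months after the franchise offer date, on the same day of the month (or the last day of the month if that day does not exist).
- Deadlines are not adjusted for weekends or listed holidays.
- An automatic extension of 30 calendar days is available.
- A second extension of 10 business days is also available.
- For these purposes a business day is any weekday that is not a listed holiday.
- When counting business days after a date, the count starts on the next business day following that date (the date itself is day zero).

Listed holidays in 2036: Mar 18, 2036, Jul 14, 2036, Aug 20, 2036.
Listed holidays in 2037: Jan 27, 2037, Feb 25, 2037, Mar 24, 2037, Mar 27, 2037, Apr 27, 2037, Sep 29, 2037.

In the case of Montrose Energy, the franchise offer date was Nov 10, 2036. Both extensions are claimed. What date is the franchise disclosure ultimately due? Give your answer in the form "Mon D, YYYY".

Moving 6 months forward from Nov 10, 2036 on the corresponding day gives May 10, 2037.
May 10, 2037 falls on a Sunday. The rules make no weekend/holiday allowance, so it remains May 10, 2037.
The 30-calendar-day extension moves the deadline from May 10, 2037 to Jun 9, 2037.
No adjustment is made for weekends or holidays, so Jun 9, 2037 stands.
Counting 10 further business days from Jun 9, 2037 reaches Jun 23, 2037.
No adjustment is made for weekends or holidays, so Jun 23, 2037 stands.
Deadline: Jun 23, 2037.

Jun 23, 2037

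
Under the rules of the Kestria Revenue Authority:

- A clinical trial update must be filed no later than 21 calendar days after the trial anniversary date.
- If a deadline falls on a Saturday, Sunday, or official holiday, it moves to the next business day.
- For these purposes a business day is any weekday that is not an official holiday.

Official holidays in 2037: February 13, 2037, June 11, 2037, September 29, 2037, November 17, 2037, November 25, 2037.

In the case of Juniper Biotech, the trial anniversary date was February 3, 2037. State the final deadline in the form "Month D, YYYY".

Trigger date February 3, 2037 + 21 calendar days = February 24, 2037.
February 24, 2037 falls on a Tuesday, which is a business day, so no adjustment is needed.
The final due date is February 24, 2037.

February 24, 2037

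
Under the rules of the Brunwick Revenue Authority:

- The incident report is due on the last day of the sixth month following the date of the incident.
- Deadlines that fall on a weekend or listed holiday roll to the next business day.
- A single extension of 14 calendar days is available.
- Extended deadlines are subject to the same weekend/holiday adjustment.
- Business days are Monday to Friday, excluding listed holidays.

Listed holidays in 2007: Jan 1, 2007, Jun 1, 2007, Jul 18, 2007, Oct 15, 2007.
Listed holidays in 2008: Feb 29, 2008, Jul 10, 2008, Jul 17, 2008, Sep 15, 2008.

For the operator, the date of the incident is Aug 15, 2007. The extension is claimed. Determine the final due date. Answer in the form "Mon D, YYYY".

The sixth month after Aug 15, 2007 is February 2008, whose last day is Feb 29, 2008.
Feb 29, 2008 is a listed holiday; the next business day is Mar 3, 2008 (Monday).
With the 14-day extension, Mar 3, 2008 becomes Mar 17, 2008.
Since Mar 17, 2008 is a Monday and not a holiday, the date is unchanged.
So the filing is due Mar 17, 2008.

Mar 17, 2008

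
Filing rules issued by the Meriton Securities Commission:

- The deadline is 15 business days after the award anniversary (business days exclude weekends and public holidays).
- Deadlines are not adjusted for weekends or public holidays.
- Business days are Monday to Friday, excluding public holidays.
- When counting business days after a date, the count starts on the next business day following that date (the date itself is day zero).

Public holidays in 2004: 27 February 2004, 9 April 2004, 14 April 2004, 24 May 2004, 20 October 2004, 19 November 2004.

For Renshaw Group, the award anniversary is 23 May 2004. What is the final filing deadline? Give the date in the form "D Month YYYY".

Starting the day after 23 May 2004 and counting 15 business days lands on 14 June 2004.
14 June 2004 falls on a Monday. The rules make no weekend/holiday allowance, so it remains 14 June 2004.
Deadline: 14 June 2004.

14 June 2004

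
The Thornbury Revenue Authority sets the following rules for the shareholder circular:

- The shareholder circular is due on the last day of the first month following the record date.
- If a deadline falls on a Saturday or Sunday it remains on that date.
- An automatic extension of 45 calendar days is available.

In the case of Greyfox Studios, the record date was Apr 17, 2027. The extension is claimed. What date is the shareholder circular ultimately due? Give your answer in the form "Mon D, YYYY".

Jul 15, 2027

1 month after Apr 17, 2027 falls in May 2027; the last day of that month is May 31, 2027.
May 31, 2027 is a Monday; no weekend or holiday adjustment applies.
Add the 45 calendar-day extension to May 31, 2027: Jul 15, 2027.
Jul 15, 2027 is a Thursday; no weekend or holiday adjustment applies.
Deadline: Jul 15, 2027.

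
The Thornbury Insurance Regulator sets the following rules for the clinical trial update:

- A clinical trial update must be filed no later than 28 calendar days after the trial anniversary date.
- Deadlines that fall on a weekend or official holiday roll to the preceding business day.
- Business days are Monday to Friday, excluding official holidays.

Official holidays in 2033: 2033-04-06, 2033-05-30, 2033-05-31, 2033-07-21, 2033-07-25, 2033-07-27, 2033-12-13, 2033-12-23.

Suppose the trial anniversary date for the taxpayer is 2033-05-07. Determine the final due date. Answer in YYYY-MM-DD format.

28 calendar days after 2033-05-07 is 2033-06-04.
2033-06-04 is a Saturday; the preceding business day is 2033-06-03 (Friday).
So the filing is due 2033-06-03.

2033-06-03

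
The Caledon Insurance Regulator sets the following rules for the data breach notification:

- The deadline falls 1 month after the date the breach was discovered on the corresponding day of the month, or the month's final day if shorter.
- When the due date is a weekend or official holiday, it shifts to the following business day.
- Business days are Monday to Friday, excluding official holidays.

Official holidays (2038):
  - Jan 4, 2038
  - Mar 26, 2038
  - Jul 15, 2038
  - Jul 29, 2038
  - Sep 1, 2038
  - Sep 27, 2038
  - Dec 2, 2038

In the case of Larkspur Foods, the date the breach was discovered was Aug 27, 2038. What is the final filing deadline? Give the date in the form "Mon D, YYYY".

1 month from Aug 27, 2038 is Sep 27, 2038.
Sep 27, 2038 is a listed holiday; the next business day is Sep 28, 2038 (Tuesday).
Deadline: Sep 28, 2038.

Sep 28, 2038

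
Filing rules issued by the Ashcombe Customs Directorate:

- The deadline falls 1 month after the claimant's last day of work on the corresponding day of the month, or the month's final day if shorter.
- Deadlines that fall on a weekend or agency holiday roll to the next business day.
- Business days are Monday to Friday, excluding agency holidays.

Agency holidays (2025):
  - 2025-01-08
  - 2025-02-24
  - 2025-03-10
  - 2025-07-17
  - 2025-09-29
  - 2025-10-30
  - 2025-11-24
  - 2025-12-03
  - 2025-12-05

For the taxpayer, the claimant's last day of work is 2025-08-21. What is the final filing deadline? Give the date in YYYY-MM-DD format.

2025-09-22

1 month from 2025-08-21 is 2025-09-21.
2025-09-21 falls on a Sunday. Rolling to the next business day gives 2025-09-22, a Monday.
Final deadline: 2025-09-22.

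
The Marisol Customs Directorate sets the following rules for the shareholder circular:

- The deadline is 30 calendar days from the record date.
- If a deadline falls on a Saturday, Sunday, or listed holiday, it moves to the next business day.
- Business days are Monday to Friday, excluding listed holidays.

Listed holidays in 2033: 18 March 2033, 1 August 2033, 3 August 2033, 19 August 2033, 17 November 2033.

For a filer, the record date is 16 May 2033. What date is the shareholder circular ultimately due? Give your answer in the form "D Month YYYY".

15 June 2033

30 calendar days after 16 May 2033 is 15 June 2033.
15 June 2033 is a Wednesday and not a listed holiday, so it stands.
Deadline: 15 June 2033.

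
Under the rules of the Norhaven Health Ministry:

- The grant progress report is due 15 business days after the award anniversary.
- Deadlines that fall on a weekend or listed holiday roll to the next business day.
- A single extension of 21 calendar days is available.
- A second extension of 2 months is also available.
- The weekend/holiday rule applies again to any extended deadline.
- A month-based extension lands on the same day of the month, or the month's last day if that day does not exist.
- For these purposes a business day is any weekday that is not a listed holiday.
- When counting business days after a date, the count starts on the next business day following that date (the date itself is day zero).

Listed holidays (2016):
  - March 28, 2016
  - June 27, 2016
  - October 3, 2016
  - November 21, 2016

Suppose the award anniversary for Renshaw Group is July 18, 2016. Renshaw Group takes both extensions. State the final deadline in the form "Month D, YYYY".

October 31, 2016

15 business days after July 18, 2016, excluding weekends and holidays, is August 8, 2016.
August 8, 2016 (Monday) is already a business day.
Add the 21 calendar-day extension to August 8, 2016: August 29, 2016.
August 29, 2016 (Monday) is already a business day.
The 2 months extension carries August 29, 2016 to October 29, 2016.
October 29, 2016 falls on a Saturday. Rolling to the next business day gives October 31, 2016, a Monday.
The final due date is October 31, 2016.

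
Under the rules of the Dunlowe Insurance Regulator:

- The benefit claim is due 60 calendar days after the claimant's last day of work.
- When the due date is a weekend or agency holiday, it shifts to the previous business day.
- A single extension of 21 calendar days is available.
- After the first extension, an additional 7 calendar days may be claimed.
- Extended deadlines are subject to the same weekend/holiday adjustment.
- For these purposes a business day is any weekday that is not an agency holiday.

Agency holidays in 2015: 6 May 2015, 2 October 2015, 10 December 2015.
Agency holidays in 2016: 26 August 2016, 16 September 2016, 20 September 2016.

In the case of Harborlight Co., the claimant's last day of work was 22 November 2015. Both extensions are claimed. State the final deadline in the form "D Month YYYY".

Trigger date 22 November 2015 + 60 calendar days = 21 January 2016.
21 January 2016 is a Thursday and not a listed holiday, so it stands.
Add the 21 calendar-day extension to 21 January 2016: 11 February 2016.
Since 11 February 2016 is a Thursday and not a holiday, the date is unchanged.
The 7-calendar-day extension moves the deadline from 11 February 2016 to 18 February 2016.
18 February 2016 (Thursday) is already a business day.
Deadline: 18 February 2016.

18 February 2016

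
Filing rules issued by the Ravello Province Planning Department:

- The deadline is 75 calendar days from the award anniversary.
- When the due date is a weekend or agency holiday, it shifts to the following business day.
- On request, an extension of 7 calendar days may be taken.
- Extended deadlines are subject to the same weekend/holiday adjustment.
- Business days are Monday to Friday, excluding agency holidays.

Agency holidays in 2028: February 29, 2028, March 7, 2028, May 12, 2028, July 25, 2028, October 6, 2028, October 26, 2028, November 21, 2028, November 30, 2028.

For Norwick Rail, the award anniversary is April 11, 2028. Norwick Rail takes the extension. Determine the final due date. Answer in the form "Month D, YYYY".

July 3, 2028

75 calendar days after April 11, 2028 is June 25, 2028.
Because June 25, 2028 is a Sunday, the deadline becomes June 26, 2028 (Monday).
With the 7-day extension, June 26, 2028 becomes July 3, 2028.
July 3, 2028 (Monday) is already a business day.
So the filing is due July 3, 2028.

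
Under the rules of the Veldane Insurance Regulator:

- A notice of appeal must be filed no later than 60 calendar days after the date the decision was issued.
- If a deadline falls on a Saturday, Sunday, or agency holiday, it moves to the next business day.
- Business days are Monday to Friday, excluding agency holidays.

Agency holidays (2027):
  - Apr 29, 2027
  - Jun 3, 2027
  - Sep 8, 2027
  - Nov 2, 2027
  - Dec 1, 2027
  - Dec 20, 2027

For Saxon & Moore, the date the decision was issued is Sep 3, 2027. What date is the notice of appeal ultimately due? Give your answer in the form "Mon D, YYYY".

60 calendar days after Sep 3, 2027 is Nov 2, 2027.
Nov 2, 2027 is a listed holiday, so it moves to the next business day, Nov 3, 2027 (Wednesday).
The final due date is Nov 3, 2027.

Nov 3, 2027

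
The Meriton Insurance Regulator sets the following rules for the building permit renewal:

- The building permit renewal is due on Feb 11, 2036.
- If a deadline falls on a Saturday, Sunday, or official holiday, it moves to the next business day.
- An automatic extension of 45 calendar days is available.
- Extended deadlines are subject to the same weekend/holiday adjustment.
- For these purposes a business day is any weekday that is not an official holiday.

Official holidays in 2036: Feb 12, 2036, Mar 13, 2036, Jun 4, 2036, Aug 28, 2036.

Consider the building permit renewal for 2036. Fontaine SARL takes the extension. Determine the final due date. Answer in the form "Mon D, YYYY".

The statutory due date is Feb 11, 2036.
Feb 11, 2036 is a Monday and not a listed holiday, so it stands.
The 45-calendar-day extension moves the deadline from Feb 11, 2036 to Mar 27, 2036.
Mar 27, 2036 (Thursday) is already a business day.
Final deadline: Mar 27, 2036.

Mar 27, 2036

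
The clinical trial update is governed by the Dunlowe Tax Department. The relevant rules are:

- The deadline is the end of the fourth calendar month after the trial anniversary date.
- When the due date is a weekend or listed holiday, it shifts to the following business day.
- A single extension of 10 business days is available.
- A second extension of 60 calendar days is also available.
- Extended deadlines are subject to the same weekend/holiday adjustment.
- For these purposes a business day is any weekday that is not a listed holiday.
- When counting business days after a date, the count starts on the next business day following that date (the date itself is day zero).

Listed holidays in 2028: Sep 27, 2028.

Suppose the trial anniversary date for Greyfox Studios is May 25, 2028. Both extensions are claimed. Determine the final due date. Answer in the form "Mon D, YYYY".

4 months after May 25, 2028 falls in September 2028; the last day of that month is Sep 30, 2028.
Sep 30, 2028 falls on a Saturday. Rolling to the next business day gives Oct 2, 2028, a Monday.
Counting 10 further business days from Oct 2, 2028 reaches Oct 16, 2028.
Oct 16, 2028 falls on a Monday, which is a business day, so no adjustment is needed.
Applying the 60-calendar-day extension: Oct 16, 2028 + 60 days = Dec 15, 2028.
Since Dec 15, 2028 is a Friday and not a holiday, the date is unchanged.
Deadline: Dec 15, 2028.

Dec 15, 2028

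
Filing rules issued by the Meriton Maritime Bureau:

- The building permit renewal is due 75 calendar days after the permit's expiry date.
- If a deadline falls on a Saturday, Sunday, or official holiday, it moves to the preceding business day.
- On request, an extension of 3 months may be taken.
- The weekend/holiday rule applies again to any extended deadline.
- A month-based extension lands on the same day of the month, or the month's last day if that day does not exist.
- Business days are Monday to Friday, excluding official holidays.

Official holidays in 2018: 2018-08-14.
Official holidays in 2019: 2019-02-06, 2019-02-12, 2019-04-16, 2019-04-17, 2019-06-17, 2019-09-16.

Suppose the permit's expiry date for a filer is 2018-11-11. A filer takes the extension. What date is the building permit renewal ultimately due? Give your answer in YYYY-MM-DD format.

Adding 75 calendar days to 2018-11-11 gives 2019-01-25.
2019-01-25 is a Friday and not a listed holiday, so it stands.
Add 3 months to 2019-01-25: 2019-04-25.
2019-04-25 (Thursday) is already a business day.
Final deadline: 2019-04-25.

2019-04-25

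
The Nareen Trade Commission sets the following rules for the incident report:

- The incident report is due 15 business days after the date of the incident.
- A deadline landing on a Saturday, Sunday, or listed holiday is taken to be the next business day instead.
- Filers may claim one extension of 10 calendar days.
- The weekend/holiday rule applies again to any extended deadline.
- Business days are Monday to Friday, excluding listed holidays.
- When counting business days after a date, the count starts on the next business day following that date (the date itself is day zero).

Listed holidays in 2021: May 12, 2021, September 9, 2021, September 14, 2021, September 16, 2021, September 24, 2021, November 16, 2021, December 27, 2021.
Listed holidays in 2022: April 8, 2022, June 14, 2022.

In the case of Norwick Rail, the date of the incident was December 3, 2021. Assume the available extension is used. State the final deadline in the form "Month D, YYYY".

January 3, 2022

Starting the day after December 3, 2021 and counting 15 business days lands on December 24, 2021.
December 24, 2021 falls on a Friday, which is a business day, so no adjustment is needed.
Add the 10 calendar-day extension to December 24, 2021: January 3, 2022.
January 3, 2022 falls on a Monday, which is a business day, so no adjustment is needed.
Deadline: January 3, 2022.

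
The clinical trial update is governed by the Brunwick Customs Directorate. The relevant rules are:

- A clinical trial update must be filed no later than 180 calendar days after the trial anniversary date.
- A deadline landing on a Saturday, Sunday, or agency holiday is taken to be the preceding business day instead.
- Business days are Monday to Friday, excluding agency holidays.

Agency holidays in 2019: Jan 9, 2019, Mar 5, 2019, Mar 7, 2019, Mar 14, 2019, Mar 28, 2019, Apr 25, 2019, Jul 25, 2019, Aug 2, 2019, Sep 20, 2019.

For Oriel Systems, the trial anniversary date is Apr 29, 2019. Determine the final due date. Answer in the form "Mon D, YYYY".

Adding 180 calendar days to Apr 29, 2019 gives Oct 26, 2019.
Oct 26, 2019 falls on a Saturday. Rolling to the preceding business day gives Oct 25, 2019, a Friday.
So the filing is due Oct 25, 2019.

Oct 25, 2019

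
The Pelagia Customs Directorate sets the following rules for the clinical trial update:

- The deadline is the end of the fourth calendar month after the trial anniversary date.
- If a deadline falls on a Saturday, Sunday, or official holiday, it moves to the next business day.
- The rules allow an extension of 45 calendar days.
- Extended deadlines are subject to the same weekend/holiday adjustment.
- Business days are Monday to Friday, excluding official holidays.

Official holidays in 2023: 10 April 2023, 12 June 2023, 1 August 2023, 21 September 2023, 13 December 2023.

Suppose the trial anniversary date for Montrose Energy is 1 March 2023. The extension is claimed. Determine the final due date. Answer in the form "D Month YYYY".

14 September 2023

The fourth month after 1 March 2023 is July 2023, whose last day is 31 July 2023.
31 July 2023 is a Monday and not a listed holiday, so it stands.
Add the 45 calendar-day extension to 31 July 2023: 14 September 2023.
14 September 2023 falls on a Thursday, which is a business day, so no adjustment is needed.
So the filing is due 14 September 2023.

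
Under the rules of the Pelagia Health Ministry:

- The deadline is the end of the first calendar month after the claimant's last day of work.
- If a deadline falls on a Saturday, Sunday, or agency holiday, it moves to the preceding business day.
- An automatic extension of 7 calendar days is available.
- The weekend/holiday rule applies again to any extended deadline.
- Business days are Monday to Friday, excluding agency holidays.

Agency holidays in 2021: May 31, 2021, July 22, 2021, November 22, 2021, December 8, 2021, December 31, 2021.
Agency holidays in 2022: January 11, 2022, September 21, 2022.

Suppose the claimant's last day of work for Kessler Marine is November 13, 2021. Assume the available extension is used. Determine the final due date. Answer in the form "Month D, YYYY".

The first month after November 13, 2021 is December 2021, whose last day is December 31, 2021.
Because December 31, 2021 is a listed holiday, the deadline becomes December 30, 2021 (Thursday).
With the 7-day extension, December 30, 2021 becomes January 6, 2022.
January 6, 2022 falls on a Thursday, which is a business day, so no adjustment is needed.
Final deadline: January 6, 2022.

January 6, 2022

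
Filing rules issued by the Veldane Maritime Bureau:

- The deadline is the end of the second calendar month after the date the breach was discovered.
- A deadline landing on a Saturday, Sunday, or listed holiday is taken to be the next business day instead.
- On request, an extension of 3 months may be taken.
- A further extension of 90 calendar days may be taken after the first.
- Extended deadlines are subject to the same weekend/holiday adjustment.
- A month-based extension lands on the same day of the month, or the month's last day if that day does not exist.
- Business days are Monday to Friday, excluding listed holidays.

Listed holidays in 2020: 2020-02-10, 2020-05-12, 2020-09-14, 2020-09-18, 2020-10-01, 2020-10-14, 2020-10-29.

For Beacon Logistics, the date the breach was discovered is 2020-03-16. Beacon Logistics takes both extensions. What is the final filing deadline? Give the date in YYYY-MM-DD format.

2020-11-30

The second month after 2020-03-16 is May 2020, whose last day is 2020-05-31.
2020-05-31 is a Sunday, so it moves to the next business day, 2020-06-01 (Monday).
The 3 months extension carries 2020-06-01 to 2020-09-01.
2020-09-01 (Tuesday) is already a business day.
Applying the 90-calendar-day extension: 2020-09-01 + 90 days = 2020-11-30.
Since 2020-11-30 is a Monday and not a holiday, the date is unchanged.
The final due date is 2020-11-30.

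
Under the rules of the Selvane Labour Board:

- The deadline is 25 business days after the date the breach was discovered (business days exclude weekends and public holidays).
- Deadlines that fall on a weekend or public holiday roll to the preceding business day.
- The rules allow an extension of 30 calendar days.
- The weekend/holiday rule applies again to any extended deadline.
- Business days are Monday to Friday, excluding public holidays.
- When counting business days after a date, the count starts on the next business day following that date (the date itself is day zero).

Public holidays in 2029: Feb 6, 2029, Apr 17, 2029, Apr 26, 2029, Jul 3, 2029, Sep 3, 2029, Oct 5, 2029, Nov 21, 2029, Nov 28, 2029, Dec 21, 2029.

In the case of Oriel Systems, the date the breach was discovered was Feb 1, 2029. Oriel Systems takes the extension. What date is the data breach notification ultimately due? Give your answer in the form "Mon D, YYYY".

Apr 6, 2029

Starting the day after Feb 1, 2029 and counting 25 business days lands on Mar 9, 2029.
Since Mar 9, 2029 is a Friday and not a holiday, the date is unchanged.
Applying the 30-calendar-day extension: Mar 9, 2029 + 30 days = Apr 8, 2029.
Apr 8, 2029 falls on a Sunday. Rolling to the preceding business day gives Apr 6, 2029, a Friday.
So the filing is due Apr 6, 2029.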